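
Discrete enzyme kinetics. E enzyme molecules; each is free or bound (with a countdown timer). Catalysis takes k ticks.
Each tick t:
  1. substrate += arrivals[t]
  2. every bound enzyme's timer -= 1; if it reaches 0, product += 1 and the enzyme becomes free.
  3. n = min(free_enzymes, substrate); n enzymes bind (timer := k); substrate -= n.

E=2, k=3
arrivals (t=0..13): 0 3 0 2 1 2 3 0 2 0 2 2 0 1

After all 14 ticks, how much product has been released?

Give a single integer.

t=0: arr=0 -> substrate=0 bound=0 product=0
t=1: arr=3 -> substrate=1 bound=2 product=0
t=2: arr=0 -> substrate=1 bound=2 product=0
t=3: arr=2 -> substrate=3 bound=2 product=0
t=4: arr=1 -> substrate=2 bound=2 product=2
t=5: arr=2 -> substrate=4 bound=2 product=2
t=6: arr=3 -> substrate=7 bound=2 product=2
t=7: arr=0 -> substrate=5 bound=2 product=4
t=8: arr=2 -> substrate=7 bound=2 product=4
t=9: arr=0 -> substrate=7 bound=2 product=4
t=10: arr=2 -> substrate=7 bound=2 product=6
t=11: arr=2 -> substrate=9 bound=2 product=6
t=12: arr=0 -> substrate=9 bound=2 product=6
t=13: arr=1 -> substrate=8 bound=2 product=8

Answer: 8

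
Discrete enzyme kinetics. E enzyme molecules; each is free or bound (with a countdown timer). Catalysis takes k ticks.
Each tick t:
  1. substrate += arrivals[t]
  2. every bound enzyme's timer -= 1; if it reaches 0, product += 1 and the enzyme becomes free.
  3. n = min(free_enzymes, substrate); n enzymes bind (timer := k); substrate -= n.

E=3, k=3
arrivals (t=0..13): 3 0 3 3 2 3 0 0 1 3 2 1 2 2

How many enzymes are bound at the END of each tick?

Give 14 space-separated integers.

Answer: 3 3 3 3 3 3 3 3 3 3 3 3 3 3

Derivation:
t=0: arr=3 -> substrate=0 bound=3 product=0
t=1: arr=0 -> substrate=0 bound=3 product=0
t=2: arr=3 -> substrate=3 bound=3 product=0
t=3: arr=3 -> substrate=3 bound=3 product=3
t=4: arr=2 -> substrate=5 bound=3 product=3
t=5: arr=3 -> substrate=8 bound=3 product=3
t=6: arr=0 -> substrate=5 bound=3 product=6
t=7: arr=0 -> substrate=5 bound=3 product=6
t=8: arr=1 -> substrate=6 bound=3 product=6
t=9: arr=3 -> substrate=6 bound=3 product=9
t=10: arr=2 -> substrate=8 bound=3 product=9
t=11: arr=1 -> substrate=9 bound=3 product=9
t=12: arr=2 -> substrate=8 bound=3 product=12
t=13: arr=2 -> substrate=10 bound=3 product=12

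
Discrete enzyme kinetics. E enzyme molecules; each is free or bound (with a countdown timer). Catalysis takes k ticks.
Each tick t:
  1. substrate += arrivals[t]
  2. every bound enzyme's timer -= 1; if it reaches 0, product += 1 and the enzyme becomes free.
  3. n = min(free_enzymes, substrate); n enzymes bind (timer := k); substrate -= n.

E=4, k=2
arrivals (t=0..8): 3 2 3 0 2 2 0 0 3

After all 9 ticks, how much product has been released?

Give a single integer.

Answer: 12

Derivation:
t=0: arr=3 -> substrate=0 bound=3 product=0
t=1: arr=2 -> substrate=1 bound=4 product=0
t=2: arr=3 -> substrate=1 bound=4 product=3
t=3: arr=0 -> substrate=0 bound=4 product=4
t=4: arr=2 -> substrate=0 bound=3 product=7
t=5: arr=2 -> substrate=0 bound=4 product=8
t=6: arr=0 -> substrate=0 bound=2 product=10
t=7: arr=0 -> substrate=0 bound=0 product=12
t=8: arr=3 -> substrate=0 bound=3 product=12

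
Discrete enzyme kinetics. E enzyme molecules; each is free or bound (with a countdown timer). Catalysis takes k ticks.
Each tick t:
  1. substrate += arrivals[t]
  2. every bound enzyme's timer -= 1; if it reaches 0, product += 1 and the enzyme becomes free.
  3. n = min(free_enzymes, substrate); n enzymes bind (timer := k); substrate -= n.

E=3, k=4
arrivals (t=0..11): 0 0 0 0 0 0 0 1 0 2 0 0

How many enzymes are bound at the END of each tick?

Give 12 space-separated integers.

t=0: arr=0 -> substrate=0 bound=0 product=0
t=1: arr=0 -> substrate=0 bound=0 product=0
t=2: arr=0 -> substrate=0 bound=0 product=0
t=3: arr=0 -> substrate=0 bound=0 product=0
t=4: arr=0 -> substrate=0 bound=0 product=0
t=5: arr=0 -> substrate=0 bound=0 product=0
t=6: arr=0 -> substrate=0 bound=0 product=0
t=7: arr=1 -> substrate=0 bound=1 product=0
t=8: arr=0 -> substrate=0 bound=1 product=0
t=9: arr=2 -> substrate=0 bound=3 product=0
t=10: arr=0 -> substrate=0 bound=3 product=0
t=11: arr=0 -> substrate=0 bound=2 product=1

Answer: 0 0 0 0 0 0 0 1 1 3 3 2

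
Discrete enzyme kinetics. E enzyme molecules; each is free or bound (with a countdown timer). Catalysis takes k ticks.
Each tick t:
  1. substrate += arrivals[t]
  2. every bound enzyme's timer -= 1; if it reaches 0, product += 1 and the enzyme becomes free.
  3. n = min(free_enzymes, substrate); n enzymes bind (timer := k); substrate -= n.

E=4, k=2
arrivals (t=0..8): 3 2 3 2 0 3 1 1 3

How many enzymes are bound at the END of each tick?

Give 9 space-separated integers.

t=0: arr=3 -> substrate=0 bound=3 product=0
t=1: arr=2 -> substrate=1 bound=4 product=0
t=2: arr=3 -> substrate=1 bound=4 product=3
t=3: arr=2 -> substrate=2 bound=4 product=4
t=4: arr=0 -> substrate=0 bound=3 product=7
t=5: arr=3 -> substrate=1 bound=4 product=8
t=6: arr=1 -> substrate=0 bound=4 product=10
t=7: arr=1 -> substrate=0 bound=3 product=12
t=8: arr=3 -> substrate=0 bound=4 product=14

Answer: 3 4 4 4 3 4 4 3 4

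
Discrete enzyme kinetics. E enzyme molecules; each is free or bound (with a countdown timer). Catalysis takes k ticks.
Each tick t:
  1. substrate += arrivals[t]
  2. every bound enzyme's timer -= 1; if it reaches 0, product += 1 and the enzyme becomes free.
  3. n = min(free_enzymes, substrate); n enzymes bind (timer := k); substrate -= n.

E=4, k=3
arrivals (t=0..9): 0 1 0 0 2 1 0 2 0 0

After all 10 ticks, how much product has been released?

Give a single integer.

Answer: 4

Derivation:
t=0: arr=0 -> substrate=0 bound=0 product=0
t=1: arr=1 -> substrate=0 bound=1 product=0
t=2: arr=0 -> substrate=0 bound=1 product=0
t=3: arr=0 -> substrate=0 bound=1 product=0
t=4: arr=2 -> substrate=0 bound=2 product=1
t=5: arr=1 -> substrate=0 bound=3 product=1
t=6: arr=0 -> substrate=0 bound=3 product=1
t=7: arr=2 -> substrate=0 bound=3 product=3
t=8: arr=0 -> substrate=0 bound=2 product=4
t=9: arr=0 -> substrate=0 bound=2 product=4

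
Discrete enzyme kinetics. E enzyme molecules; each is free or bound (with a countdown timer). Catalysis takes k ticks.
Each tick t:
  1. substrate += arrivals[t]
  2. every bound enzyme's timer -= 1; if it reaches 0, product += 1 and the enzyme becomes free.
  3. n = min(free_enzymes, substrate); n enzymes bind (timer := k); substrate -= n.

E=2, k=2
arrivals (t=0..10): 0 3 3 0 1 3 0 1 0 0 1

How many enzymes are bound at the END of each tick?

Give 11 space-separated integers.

Answer: 0 2 2 2 2 2 2 2 2 2 2

Derivation:
t=0: arr=0 -> substrate=0 bound=0 product=0
t=1: arr=3 -> substrate=1 bound=2 product=0
t=2: arr=3 -> substrate=4 bound=2 product=0
t=3: arr=0 -> substrate=2 bound=2 product=2
t=4: arr=1 -> substrate=3 bound=2 product=2
t=5: arr=3 -> substrate=4 bound=2 product=4
t=6: arr=0 -> substrate=4 bound=2 product=4
t=7: arr=1 -> substrate=3 bound=2 product=6
t=8: arr=0 -> substrate=3 bound=2 product=6
t=9: arr=0 -> substrate=1 bound=2 product=8
t=10: arr=1 -> substrate=2 bound=2 product=8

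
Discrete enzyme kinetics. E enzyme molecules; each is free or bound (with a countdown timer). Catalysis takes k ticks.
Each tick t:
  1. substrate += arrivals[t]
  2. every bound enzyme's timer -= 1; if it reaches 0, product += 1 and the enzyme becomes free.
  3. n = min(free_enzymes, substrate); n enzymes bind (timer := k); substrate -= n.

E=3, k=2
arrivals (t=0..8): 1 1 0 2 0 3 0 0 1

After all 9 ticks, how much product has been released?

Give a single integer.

t=0: arr=1 -> substrate=0 bound=1 product=0
t=1: arr=1 -> substrate=0 bound=2 product=0
t=2: arr=0 -> substrate=0 bound=1 product=1
t=3: arr=2 -> substrate=0 bound=2 product=2
t=4: arr=0 -> substrate=0 bound=2 product=2
t=5: arr=3 -> substrate=0 bound=3 product=4
t=6: arr=0 -> substrate=0 bound=3 product=4
t=7: arr=0 -> substrate=0 bound=0 product=7
t=8: arr=1 -> substrate=0 bound=1 product=7

Answer: 7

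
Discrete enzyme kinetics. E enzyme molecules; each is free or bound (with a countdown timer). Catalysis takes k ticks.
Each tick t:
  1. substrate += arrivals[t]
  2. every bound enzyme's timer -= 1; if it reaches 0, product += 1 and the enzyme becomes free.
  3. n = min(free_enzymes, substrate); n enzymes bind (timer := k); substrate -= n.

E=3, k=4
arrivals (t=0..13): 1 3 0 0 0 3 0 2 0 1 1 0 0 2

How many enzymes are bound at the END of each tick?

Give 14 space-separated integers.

Answer: 1 3 3 3 3 3 3 3 3 3 3 3 3 3

Derivation:
t=0: arr=1 -> substrate=0 bound=1 product=0
t=1: arr=3 -> substrate=1 bound=3 product=0
t=2: arr=0 -> substrate=1 bound=3 product=0
t=3: arr=0 -> substrate=1 bound=3 product=0
t=4: arr=0 -> substrate=0 bound=3 product=1
t=5: arr=3 -> substrate=1 bound=3 product=3
t=6: arr=0 -> substrate=1 bound=3 product=3
t=7: arr=2 -> substrate=3 bound=3 product=3
t=8: arr=0 -> substrate=2 bound=3 product=4
t=9: arr=1 -> substrate=1 bound=3 product=6
t=10: arr=1 -> substrate=2 bound=3 product=6
t=11: arr=0 -> substrate=2 bound=3 product=6
t=12: arr=0 -> substrate=1 bound=3 product=7
t=13: arr=2 -> substrate=1 bound=3 product=9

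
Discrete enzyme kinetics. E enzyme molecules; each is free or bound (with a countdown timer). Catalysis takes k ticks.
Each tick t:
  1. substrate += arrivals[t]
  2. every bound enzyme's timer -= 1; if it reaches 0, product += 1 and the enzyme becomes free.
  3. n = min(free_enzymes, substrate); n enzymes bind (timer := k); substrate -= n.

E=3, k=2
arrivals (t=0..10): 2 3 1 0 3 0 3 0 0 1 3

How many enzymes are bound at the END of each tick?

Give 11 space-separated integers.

t=0: arr=2 -> substrate=0 bound=2 product=0
t=1: arr=3 -> substrate=2 bound=3 product=0
t=2: arr=1 -> substrate=1 bound=3 product=2
t=3: arr=0 -> substrate=0 bound=3 product=3
t=4: arr=3 -> substrate=1 bound=3 product=5
t=5: arr=0 -> substrate=0 bound=3 product=6
t=6: arr=3 -> substrate=1 bound=3 product=8
t=7: arr=0 -> substrate=0 bound=3 product=9
t=8: arr=0 -> substrate=0 bound=1 product=11
t=9: arr=1 -> substrate=0 bound=1 product=12
t=10: arr=3 -> substrate=1 bound=3 product=12

Answer: 2 3 3 3 3 3 3 3 1 1 3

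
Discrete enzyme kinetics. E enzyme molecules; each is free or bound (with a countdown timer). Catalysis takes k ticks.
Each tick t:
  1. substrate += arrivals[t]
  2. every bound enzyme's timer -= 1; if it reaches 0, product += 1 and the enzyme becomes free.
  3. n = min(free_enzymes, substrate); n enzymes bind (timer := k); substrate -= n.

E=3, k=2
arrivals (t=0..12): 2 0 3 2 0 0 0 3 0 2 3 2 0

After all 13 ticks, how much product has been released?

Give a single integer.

Answer: 13

Derivation:
t=0: arr=2 -> substrate=0 bound=2 product=0
t=1: arr=0 -> substrate=0 bound=2 product=0
t=2: arr=3 -> substrate=0 bound=3 product=2
t=3: arr=2 -> substrate=2 bound=3 product=2
t=4: arr=0 -> substrate=0 bound=2 product=5
t=5: arr=0 -> substrate=0 bound=2 product=5
t=6: arr=0 -> substrate=0 bound=0 product=7
t=7: arr=3 -> substrate=0 bound=3 product=7
t=8: arr=0 -> substrate=0 bound=3 product=7
t=9: arr=2 -> substrate=0 bound=2 product=10
t=10: arr=3 -> substrate=2 bound=3 product=10
t=11: arr=2 -> substrate=2 bound=3 product=12
t=12: arr=0 -> substrate=1 bound=3 product=13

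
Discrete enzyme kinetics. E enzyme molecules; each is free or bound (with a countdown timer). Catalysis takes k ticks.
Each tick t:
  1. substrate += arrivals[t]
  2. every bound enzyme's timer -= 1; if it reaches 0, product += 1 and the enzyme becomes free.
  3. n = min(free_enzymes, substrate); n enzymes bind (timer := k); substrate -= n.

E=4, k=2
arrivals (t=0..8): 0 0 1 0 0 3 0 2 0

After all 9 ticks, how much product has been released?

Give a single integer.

t=0: arr=0 -> substrate=0 bound=0 product=0
t=1: arr=0 -> substrate=0 bound=0 product=0
t=2: arr=1 -> substrate=0 bound=1 product=0
t=3: arr=0 -> substrate=0 bound=1 product=0
t=4: arr=0 -> substrate=0 bound=0 product=1
t=5: arr=3 -> substrate=0 bound=3 product=1
t=6: arr=0 -> substrate=0 bound=3 product=1
t=7: arr=2 -> substrate=0 bound=2 product=4
t=8: arr=0 -> substrate=0 bound=2 product=4

Answer: 4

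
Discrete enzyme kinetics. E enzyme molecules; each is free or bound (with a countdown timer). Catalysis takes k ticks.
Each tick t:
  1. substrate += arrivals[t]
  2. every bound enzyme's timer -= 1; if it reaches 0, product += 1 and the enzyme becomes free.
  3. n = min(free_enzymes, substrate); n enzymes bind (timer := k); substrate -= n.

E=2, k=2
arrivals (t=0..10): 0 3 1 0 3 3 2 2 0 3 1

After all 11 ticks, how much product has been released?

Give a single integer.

t=0: arr=0 -> substrate=0 bound=0 product=0
t=1: arr=3 -> substrate=1 bound=2 product=0
t=2: arr=1 -> substrate=2 bound=2 product=0
t=3: arr=0 -> substrate=0 bound=2 product=2
t=4: arr=3 -> substrate=3 bound=2 product=2
t=5: arr=3 -> substrate=4 bound=2 product=4
t=6: arr=2 -> substrate=6 bound=2 product=4
t=7: arr=2 -> substrate=6 bound=2 product=6
t=8: arr=0 -> substrate=6 bound=2 product=6
t=9: arr=3 -> substrate=7 bound=2 product=8
t=10: arr=1 -> substrate=8 bound=2 product=8

Answer: 8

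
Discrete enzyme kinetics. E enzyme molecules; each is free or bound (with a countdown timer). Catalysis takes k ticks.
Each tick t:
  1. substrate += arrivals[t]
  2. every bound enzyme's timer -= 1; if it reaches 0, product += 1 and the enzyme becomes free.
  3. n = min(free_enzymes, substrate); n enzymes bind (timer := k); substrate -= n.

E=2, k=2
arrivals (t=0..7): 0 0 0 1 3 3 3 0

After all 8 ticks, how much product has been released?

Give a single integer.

Answer: 3

Derivation:
t=0: arr=0 -> substrate=0 bound=0 product=0
t=1: arr=0 -> substrate=0 bound=0 product=0
t=2: arr=0 -> substrate=0 bound=0 product=0
t=3: arr=1 -> substrate=0 bound=1 product=0
t=4: arr=3 -> substrate=2 bound=2 product=0
t=5: arr=3 -> substrate=4 bound=2 product=1
t=6: arr=3 -> substrate=6 bound=2 product=2
t=7: arr=0 -> substrate=5 bound=2 product=3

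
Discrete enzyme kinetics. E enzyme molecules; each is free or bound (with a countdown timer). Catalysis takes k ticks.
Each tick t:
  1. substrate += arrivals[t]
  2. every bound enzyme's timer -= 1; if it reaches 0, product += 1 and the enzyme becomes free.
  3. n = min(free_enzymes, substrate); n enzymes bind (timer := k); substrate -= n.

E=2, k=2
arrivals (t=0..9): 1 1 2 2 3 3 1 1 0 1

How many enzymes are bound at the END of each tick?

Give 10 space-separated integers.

t=0: arr=1 -> substrate=0 bound=1 product=0
t=1: arr=1 -> substrate=0 bound=2 product=0
t=2: arr=2 -> substrate=1 bound=2 product=1
t=3: arr=2 -> substrate=2 bound=2 product=2
t=4: arr=3 -> substrate=4 bound=2 product=3
t=5: arr=3 -> substrate=6 bound=2 product=4
t=6: arr=1 -> substrate=6 bound=2 product=5
t=7: arr=1 -> substrate=6 bound=2 product=6
t=8: arr=0 -> substrate=5 bound=2 product=7
t=9: arr=1 -> substrate=5 bound=2 product=8

Answer: 1 2 2 2 2 2 2 2 2 2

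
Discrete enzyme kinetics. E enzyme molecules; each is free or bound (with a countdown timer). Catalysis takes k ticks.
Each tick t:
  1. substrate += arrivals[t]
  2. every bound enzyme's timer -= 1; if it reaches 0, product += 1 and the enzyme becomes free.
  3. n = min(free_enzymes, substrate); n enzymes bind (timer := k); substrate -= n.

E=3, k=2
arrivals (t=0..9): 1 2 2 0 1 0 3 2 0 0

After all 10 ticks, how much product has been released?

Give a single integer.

t=0: arr=1 -> substrate=0 bound=1 product=0
t=1: arr=2 -> substrate=0 bound=3 product=0
t=2: arr=2 -> substrate=1 bound=3 product=1
t=3: arr=0 -> substrate=0 bound=2 product=3
t=4: arr=1 -> substrate=0 bound=2 product=4
t=5: arr=0 -> substrate=0 bound=1 product=5
t=6: arr=3 -> substrate=0 bound=3 product=6
t=7: arr=2 -> substrate=2 bound=3 product=6
t=8: arr=0 -> substrate=0 bound=2 product=9
t=9: arr=0 -> substrate=0 bound=2 product=9

Answer: 9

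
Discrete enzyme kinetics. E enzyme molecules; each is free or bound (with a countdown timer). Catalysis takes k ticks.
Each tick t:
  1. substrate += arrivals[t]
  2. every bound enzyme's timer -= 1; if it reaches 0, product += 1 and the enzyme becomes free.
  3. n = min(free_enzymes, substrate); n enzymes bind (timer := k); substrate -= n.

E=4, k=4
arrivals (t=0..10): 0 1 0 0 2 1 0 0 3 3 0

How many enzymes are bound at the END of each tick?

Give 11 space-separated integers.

Answer: 0 1 1 1 3 3 3 3 4 4 4

Derivation:
t=0: arr=0 -> substrate=0 bound=0 product=0
t=1: arr=1 -> substrate=0 bound=1 product=0
t=2: arr=0 -> substrate=0 bound=1 product=0
t=3: arr=0 -> substrate=0 bound=1 product=0
t=4: arr=2 -> substrate=0 bound=3 product=0
t=5: arr=1 -> substrate=0 bound=3 product=1
t=6: arr=0 -> substrate=0 bound=3 product=1
t=7: arr=0 -> substrate=0 bound=3 product=1
t=8: arr=3 -> substrate=0 bound=4 product=3
t=9: arr=3 -> substrate=2 bound=4 product=4
t=10: arr=0 -> substrate=2 bound=4 product=4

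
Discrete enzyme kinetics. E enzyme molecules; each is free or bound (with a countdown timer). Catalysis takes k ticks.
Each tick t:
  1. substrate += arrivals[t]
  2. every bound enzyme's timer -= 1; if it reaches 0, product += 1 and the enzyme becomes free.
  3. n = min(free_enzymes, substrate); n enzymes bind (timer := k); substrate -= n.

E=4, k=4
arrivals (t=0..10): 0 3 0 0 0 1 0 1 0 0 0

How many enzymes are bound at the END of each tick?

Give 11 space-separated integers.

Answer: 0 3 3 3 3 1 1 2 2 1 1

Derivation:
t=0: arr=0 -> substrate=0 bound=0 product=0
t=1: arr=3 -> substrate=0 bound=3 product=0
t=2: arr=0 -> substrate=0 bound=3 product=0
t=3: arr=0 -> substrate=0 bound=3 product=0
t=4: arr=0 -> substrate=0 bound=3 product=0
t=5: arr=1 -> substrate=0 bound=1 product=3
t=6: arr=0 -> substrate=0 bound=1 product=3
t=7: arr=1 -> substrate=0 bound=2 product=3
t=8: arr=0 -> substrate=0 bound=2 product=3
t=9: arr=0 -> substrate=0 bound=1 product=4
t=10: arr=0 -> substrate=0 bound=1 product=4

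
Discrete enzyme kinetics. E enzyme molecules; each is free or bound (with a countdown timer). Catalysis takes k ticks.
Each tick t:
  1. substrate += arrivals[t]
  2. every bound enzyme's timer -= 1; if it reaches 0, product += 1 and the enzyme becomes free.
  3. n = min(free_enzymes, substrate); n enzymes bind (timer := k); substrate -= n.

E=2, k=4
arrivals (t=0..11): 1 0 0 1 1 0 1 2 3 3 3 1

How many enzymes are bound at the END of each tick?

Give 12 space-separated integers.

Answer: 1 1 1 2 2 2 2 2 2 2 2 2

Derivation:
t=0: arr=1 -> substrate=0 bound=1 product=0
t=1: arr=0 -> substrate=0 bound=1 product=0
t=2: arr=0 -> substrate=0 bound=1 product=0
t=3: arr=1 -> substrate=0 bound=2 product=0
t=4: arr=1 -> substrate=0 bound=2 product=1
t=5: arr=0 -> substrate=0 bound=2 product=1
t=6: arr=1 -> substrate=1 bound=2 product=1
t=7: arr=2 -> substrate=2 bound=2 product=2
t=8: arr=3 -> substrate=4 bound=2 product=3
t=9: arr=3 -> substrate=7 bound=2 product=3
t=10: arr=3 -> substrate=10 bound=2 product=3
t=11: arr=1 -> substrate=10 bound=2 product=4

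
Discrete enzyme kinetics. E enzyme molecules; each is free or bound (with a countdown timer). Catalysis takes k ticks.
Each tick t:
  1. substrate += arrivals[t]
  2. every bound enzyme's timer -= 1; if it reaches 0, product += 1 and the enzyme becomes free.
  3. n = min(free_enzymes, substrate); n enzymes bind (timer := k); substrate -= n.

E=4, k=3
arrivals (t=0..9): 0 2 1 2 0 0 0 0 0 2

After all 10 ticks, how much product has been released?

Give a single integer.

Answer: 5

Derivation:
t=0: arr=0 -> substrate=0 bound=0 product=0
t=1: arr=2 -> substrate=0 bound=2 product=0
t=2: arr=1 -> substrate=0 bound=3 product=0
t=3: arr=2 -> substrate=1 bound=4 product=0
t=4: arr=0 -> substrate=0 bound=3 product=2
t=5: arr=0 -> substrate=0 bound=2 product=3
t=6: arr=0 -> substrate=0 bound=1 product=4
t=7: arr=0 -> substrate=0 bound=0 product=5
t=8: arr=0 -> substrate=0 bound=0 product=5
t=9: arr=2 -> substrate=0 bound=2 product=5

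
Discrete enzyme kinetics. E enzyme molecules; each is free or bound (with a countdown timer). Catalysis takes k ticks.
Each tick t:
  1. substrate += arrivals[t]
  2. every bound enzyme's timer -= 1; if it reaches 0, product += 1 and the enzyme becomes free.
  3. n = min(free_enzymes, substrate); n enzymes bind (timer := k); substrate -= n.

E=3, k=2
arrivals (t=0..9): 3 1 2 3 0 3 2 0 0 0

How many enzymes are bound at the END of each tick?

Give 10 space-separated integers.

Answer: 3 3 3 3 3 3 3 3 2 2

Derivation:
t=0: arr=3 -> substrate=0 bound=3 product=0
t=1: arr=1 -> substrate=1 bound=3 product=0
t=2: arr=2 -> substrate=0 bound=3 product=3
t=3: arr=3 -> substrate=3 bound=3 product=3
t=4: arr=0 -> substrate=0 bound=3 product=6
t=5: arr=3 -> substrate=3 bound=3 product=6
t=6: arr=2 -> substrate=2 bound=3 product=9
t=7: arr=0 -> substrate=2 bound=3 product=9
t=8: arr=0 -> substrate=0 bound=2 product=12
t=9: arr=0 -> substrate=0 bound=2 product=12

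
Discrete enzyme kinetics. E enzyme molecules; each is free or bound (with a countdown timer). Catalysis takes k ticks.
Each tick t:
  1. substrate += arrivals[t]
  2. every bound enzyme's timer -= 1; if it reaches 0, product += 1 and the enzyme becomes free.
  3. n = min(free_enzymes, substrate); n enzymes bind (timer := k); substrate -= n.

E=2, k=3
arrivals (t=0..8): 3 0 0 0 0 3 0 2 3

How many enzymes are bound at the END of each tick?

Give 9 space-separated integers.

t=0: arr=3 -> substrate=1 bound=2 product=0
t=1: arr=0 -> substrate=1 bound=2 product=0
t=2: arr=0 -> substrate=1 bound=2 product=0
t=3: arr=0 -> substrate=0 bound=1 product=2
t=4: arr=0 -> substrate=0 bound=1 product=2
t=5: arr=3 -> substrate=2 bound=2 product=2
t=6: arr=0 -> substrate=1 bound=2 product=3
t=7: arr=2 -> substrate=3 bound=2 product=3
t=8: arr=3 -> substrate=5 bound=2 product=4

Answer: 2 2 2 1 1 2 2 2 2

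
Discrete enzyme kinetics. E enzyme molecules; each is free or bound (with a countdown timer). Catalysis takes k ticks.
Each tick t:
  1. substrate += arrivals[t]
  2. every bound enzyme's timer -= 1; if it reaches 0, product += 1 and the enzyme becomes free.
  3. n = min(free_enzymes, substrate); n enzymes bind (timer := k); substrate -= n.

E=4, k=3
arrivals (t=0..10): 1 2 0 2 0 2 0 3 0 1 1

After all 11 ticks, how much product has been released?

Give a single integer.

t=0: arr=1 -> substrate=0 bound=1 product=0
t=1: arr=2 -> substrate=0 bound=3 product=0
t=2: arr=0 -> substrate=0 bound=3 product=0
t=3: arr=2 -> substrate=0 bound=4 product=1
t=4: arr=0 -> substrate=0 bound=2 product=3
t=5: arr=2 -> substrate=0 bound=4 product=3
t=6: arr=0 -> substrate=0 bound=2 product=5
t=7: arr=3 -> substrate=1 bound=4 product=5
t=8: arr=0 -> substrate=0 bound=3 product=7
t=9: arr=1 -> substrate=0 bound=4 product=7
t=10: arr=1 -> substrate=0 bound=3 product=9

Answer: 9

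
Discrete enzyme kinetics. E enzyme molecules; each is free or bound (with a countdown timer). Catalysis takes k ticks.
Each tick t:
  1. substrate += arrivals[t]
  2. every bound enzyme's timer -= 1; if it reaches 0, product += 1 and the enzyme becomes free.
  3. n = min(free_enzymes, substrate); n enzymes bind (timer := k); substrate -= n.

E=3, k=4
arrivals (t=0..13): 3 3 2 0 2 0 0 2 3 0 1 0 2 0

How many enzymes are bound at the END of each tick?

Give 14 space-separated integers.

Answer: 3 3 3 3 3 3 3 3 3 3 3 3 3 3

Derivation:
t=0: arr=3 -> substrate=0 bound=3 product=0
t=1: arr=3 -> substrate=3 bound=3 product=0
t=2: arr=2 -> substrate=5 bound=3 product=0
t=3: arr=0 -> substrate=5 bound=3 product=0
t=4: arr=2 -> substrate=4 bound=3 product=3
t=5: arr=0 -> substrate=4 bound=3 product=3
t=6: arr=0 -> substrate=4 bound=3 product=3
t=7: arr=2 -> substrate=6 bound=3 product=3
t=8: arr=3 -> substrate=6 bound=3 product=6
t=9: arr=0 -> substrate=6 bound=3 product=6
t=10: arr=1 -> substrate=7 bound=3 product=6
t=11: arr=0 -> substrate=7 bound=3 product=6
t=12: arr=2 -> substrate=6 bound=3 product=9
t=13: arr=0 -> substrate=6 bound=3 product=9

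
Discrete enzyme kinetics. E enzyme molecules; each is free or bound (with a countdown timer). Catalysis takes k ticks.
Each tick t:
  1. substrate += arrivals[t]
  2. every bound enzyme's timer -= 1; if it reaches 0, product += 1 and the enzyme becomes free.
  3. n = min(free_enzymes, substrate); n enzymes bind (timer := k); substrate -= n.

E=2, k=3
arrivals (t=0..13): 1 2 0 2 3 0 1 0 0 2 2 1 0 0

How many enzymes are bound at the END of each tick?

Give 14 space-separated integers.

t=0: arr=1 -> substrate=0 bound=1 product=0
t=1: arr=2 -> substrate=1 bound=2 product=0
t=2: arr=0 -> substrate=1 bound=2 product=0
t=3: arr=2 -> substrate=2 bound=2 product=1
t=4: arr=3 -> substrate=4 bound=2 product=2
t=5: arr=0 -> substrate=4 bound=2 product=2
t=6: arr=1 -> substrate=4 bound=2 product=3
t=7: arr=0 -> substrate=3 bound=2 product=4
t=8: arr=0 -> substrate=3 bound=2 product=4
t=9: arr=2 -> substrate=4 bound=2 product=5
t=10: arr=2 -> substrate=5 bound=2 product=6
t=11: arr=1 -> substrate=6 bound=2 product=6
t=12: arr=0 -> substrate=5 bound=2 product=7
t=13: arr=0 -> substrate=4 bound=2 product=8

Answer: 1 2 2 2 2 2 2 2 2 2 2 2 2 2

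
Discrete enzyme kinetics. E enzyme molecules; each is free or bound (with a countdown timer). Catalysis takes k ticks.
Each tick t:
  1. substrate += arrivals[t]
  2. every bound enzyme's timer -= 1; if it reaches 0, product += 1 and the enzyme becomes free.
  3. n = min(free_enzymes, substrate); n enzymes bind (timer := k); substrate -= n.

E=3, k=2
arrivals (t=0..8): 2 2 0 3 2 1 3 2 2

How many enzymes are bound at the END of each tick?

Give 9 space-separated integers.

t=0: arr=2 -> substrate=0 bound=2 product=0
t=1: arr=2 -> substrate=1 bound=3 product=0
t=2: arr=0 -> substrate=0 bound=2 product=2
t=3: arr=3 -> substrate=1 bound=3 product=3
t=4: arr=2 -> substrate=2 bound=3 product=4
t=5: arr=1 -> substrate=1 bound=3 product=6
t=6: arr=3 -> substrate=3 bound=3 product=7
t=7: arr=2 -> substrate=3 bound=3 product=9
t=8: arr=2 -> substrate=4 bound=3 product=10

Answer: 2 3 2 3 3 3 3 3 3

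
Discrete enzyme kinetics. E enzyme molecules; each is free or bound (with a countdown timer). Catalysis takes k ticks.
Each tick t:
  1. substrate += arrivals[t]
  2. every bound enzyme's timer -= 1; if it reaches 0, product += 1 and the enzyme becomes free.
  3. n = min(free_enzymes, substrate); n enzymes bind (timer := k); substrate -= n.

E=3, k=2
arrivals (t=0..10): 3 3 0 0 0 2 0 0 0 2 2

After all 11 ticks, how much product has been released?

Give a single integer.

Answer: 8

Derivation:
t=0: arr=3 -> substrate=0 bound=3 product=0
t=1: arr=3 -> substrate=3 bound=3 product=0
t=2: arr=0 -> substrate=0 bound=3 product=3
t=3: arr=0 -> substrate=0 bound=3 product=3
t=4: arr=0 -> substrate=0 bound=0 product=6
t=5: arr=2 -> substrate=0 bound=2 product=6
t=6: arr=0 -> substrate=0 bound=2 product=6
t=7: arr=0 -> substrate=0 bound=0 product=8
t=8: arr=0 -> substrate=0 bound=0 product=8
t=9: arr=2 -> substrate=0 bound=2 product=8
t=10: arr=2 -> substrate=1 bound=3 product=8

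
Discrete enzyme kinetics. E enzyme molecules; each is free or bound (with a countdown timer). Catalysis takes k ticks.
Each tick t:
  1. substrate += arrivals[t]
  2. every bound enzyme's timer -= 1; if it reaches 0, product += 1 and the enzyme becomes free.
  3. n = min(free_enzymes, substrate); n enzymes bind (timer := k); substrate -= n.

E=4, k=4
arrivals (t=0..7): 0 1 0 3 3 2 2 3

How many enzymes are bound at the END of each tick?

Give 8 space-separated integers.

t=0: arr=0 -> substrate=0 bound=0 product=0
t=1: arr=1 -> substrate=0 bound=1 product=0
t=2: arr=0 -> substrate=0 bound=1 product=0
t=3: arr=3 -> substrate=0 bound=4 product=0
t=4: arr=3 -> substrate=3 bound=4 product=0
t=5: arr=2 -> substrate=4 bound=4 product=1
t=6: arr=2 -> substrate=6 bound=4 product=1
t=7: arr=3 -> substrate=6 bound=4 product=4

Answer: 0 1 1 4 4 4 4 4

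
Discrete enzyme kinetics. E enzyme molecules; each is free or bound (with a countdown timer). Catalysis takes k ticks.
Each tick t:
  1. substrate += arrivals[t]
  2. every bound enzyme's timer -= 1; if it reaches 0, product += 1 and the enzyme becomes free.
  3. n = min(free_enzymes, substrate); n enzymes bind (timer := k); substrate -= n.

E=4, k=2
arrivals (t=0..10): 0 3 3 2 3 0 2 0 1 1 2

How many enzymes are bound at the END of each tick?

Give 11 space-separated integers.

t=0: arr=0 -> substrate=0 bound=0 product=0
t=1: arr=3 -> substrate=0 bound=3 product=0
t=2: arr=3 -> substrate=2 bound=4 product=0
t=3: arr=2 -> substrate=1 bound=4 product=3
t=4: arr=3 -> substrate=3 bound=4 product=4
t=5: arr=0 -> substrate=0 bound=4 product=7
t=6: arr=2 -> substrate=1 bound=4 product=8
t=7: arr=0 -> substrate=0 bound=2 product=11
t=8: arr=1 -> substrate=0 bound=2 product=12
t=9: arr=1 -> substrate=0 bound=2 product=13
t=10: arr=2 -> substrate=0 bound=3 product=14

Answer: 0 3 4 4 4 4 4 2 2 2 3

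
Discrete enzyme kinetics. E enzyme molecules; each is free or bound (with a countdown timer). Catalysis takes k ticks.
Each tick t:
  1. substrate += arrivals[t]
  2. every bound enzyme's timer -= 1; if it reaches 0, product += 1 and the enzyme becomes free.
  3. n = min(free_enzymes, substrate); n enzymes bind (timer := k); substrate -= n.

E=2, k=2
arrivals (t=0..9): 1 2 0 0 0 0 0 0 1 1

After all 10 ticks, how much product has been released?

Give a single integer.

Answer: 3

Derivation:
t=0: arr=1 -> substrate=0 bound=1 product=0
t=1: arr=2 -> substrate=1 bound=2 product=0
t=2: arr=0 -> substrate=0 bound=2 product=1
t=3: arr=0 -> substrate=0 bound=1 product=2
t=4: arr=0 -> substrate=0 bound=0 product=3
t=5: arr=0 -> substrate=0 bound=0 product=3
t=6: arr=0 -> substrate=0 bound=0 product=3
t=7: arr=0 -> substrate=0 bound=0 product=3
t=8: arr=1 -> substrate=0 bound=1 product=3
t=9: arr=1 -> substrate=0 bound=2 product=3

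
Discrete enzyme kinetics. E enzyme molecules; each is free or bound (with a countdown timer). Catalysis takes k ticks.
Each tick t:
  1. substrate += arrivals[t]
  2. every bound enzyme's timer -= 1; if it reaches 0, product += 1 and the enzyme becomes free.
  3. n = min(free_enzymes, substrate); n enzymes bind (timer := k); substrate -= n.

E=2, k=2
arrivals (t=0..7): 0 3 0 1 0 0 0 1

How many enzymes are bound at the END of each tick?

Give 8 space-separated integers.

Answer: 0 2 2 2 2 0 0 1

Derivation:
t=0: arr=0 -> substrate=0 bound=0 product=0
t=1: arr=3 -> substrate=1 bound=2 product=0
t=2: arr=0 -> substrate=1 bound=2 product=0
t=3: arr=1 -> substrate=0 bound=2 product=2
t=4: arr=0 -> substrate=0 bound=2 product=2
t=5: arr=0 -> substrate=0 bound=0 product=4
t=6: arr=0 -> substrate=0 bound=0 product=4
t=7: arr=1 -> substrate=0 bound=1 product=4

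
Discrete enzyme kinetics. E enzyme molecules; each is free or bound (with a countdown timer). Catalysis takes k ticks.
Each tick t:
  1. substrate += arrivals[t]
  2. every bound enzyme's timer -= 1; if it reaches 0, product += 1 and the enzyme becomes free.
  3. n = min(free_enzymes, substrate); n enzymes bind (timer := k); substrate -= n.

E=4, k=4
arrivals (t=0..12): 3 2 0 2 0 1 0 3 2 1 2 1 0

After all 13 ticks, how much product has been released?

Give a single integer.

t=0: arr=3 -> substrate=0 bound=3 product=0
t=1: arr=2 -> substrate=1 bound=4 product=0
t=2: arr=0 -> substrate=1 bound=4 product=0
t=3: arr=2 -> substrate=3 bound=4 product=0
t=4: arr=0 -> substrate=0 bound=4 product=3
t=5: arr=1 -> substrate=0 bound=4 product=4
t=6: arr=0 -> substrate=0 bound=4 product=4
t=7: arr=3 -> substrate=3 bound=4 product=4
t=8: arr=2 -> substrate=2 bound=4 product=7
t=9: arr=1 -> substrate=2 bound=4 product=8
t=10: arr=2 -> substrate=4 bound=4 product=8
t=11: arr=1 -> substrate=5 bound=4 product=8
t=12: arr=0 -> substrate=2 bound=4 product=11

Answer: 11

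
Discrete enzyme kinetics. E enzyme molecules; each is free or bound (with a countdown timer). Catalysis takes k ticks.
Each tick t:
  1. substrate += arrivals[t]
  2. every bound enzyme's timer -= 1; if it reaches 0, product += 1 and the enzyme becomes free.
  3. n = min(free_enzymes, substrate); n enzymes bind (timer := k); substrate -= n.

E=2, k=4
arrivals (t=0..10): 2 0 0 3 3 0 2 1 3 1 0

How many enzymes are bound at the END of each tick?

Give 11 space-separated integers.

Answer: 2 2 2 2 2 2 2 2 2 2 2

Derivation:
t=0: arr=2 -> substrate=0 bound=2 product=0
t=1: arr=0 -> substrate=0 bound=2 product=0
t=2: arr=0 -> substrate=0 bound=2 product=0
t=3: arr=3 -> substrate=3 bound=2 product=0
t=4: arr=3 -> substrate=4 bound=2 product=2
t=5: arr=0 -> substrate=4 bound=2 product=2
t=6: arr=2 -> substrate=6 bound=2 product=2
t=7: arr=1 -> substrate=7 bound=2 product=2
t=8: arr=3 -> substrate=8 bound=2 product=4
t=9: arr=1 -> substrate=9 bound=2 product=4
t=10: arr=0 -> substrate=9 bound=2 product=4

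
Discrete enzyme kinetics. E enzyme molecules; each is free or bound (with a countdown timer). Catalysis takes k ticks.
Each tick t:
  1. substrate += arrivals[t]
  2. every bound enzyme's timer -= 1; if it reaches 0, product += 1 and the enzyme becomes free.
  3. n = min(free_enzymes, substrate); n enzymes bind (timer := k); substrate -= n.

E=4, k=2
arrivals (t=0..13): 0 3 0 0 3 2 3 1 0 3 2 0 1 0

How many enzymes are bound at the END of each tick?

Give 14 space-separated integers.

Answer: 0 3 3 0 3 4 4 4 2 4 4 2 2 1

Derivation:
t=0: arr=0 -> substrate=0 bound=0 product=0
t=1: arr=3 -> substrate=0 bound=3 product=0
t=2: arr=0 -> substrate=0 bound=3 product=0
t=3: arr=0 -> substrate=0 bound=0 product=3
t=4: arr=3 -> substrate=0 bound=3 product=3
t=5: arr=2 -> substrate=1 bound=4 product=3
t=6: arr=3 -> substrate=1 bound=4 product=6
t=7: arr=1 -> substrate=1 bound=4 product=7
t=8: arr=0 -> substrate=0 bound=2 product=10
t=9: arr=3 -> substrate=0 bound=4 product=11
t=10: arr=2 -> substrate=1 bound=4 product=12
t=11: arr=0 -> substrate=0 bound=2 product=15
t=12: arr=1 -> substrate=0 bound=2 product=16
t=13: arr=0 -> substrate=0 bound=1 product=17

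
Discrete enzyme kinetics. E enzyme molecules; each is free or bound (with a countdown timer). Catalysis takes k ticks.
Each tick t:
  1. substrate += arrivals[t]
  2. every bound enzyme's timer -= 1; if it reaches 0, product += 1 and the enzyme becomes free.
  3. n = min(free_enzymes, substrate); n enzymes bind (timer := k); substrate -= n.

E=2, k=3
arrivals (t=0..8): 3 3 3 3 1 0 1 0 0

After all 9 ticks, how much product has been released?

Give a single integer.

Answer: 4

Derivation:
t=0: arr=3 -> substrate=1 bound=2 product=0
t=1: arr=3 -> substrate=4 bound=2 product=0
t=2: arr=3 -> substrate=7 bound=2 product=0
t=3: arr=3 -> substrate=8 bound=2 product=2
t=4: arr=1 -> substrate=9 bound=2 product=2
t=5: arr=0 -> substrate=9 bound=2 product=2
t=6: arr=1 -> substrate=8 bound=2 product=4
t=7: arr=0 -> substrate=8 bound=2 product=4
t=8: arr=0 -> substrate=8 bound=2 product=4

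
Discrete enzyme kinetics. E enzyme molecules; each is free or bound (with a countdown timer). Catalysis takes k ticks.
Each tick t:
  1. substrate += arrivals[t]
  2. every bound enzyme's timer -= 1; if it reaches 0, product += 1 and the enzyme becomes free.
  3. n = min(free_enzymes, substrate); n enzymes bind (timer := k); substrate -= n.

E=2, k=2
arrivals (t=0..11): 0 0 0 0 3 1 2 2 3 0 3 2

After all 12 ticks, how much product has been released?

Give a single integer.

t=0: arr=0 -> substrate=0 bound=0 product=0
t=1: arr=0 -> substrate=0 bound=0 product=0
t=2: arr=0 -> substrate=0 bound=0 product=0
t=3: arr=0 -> substrate=0 bound=0 product=0
t=4: arr=3 -> substrate=1 bound=2 product=0
t=5: arr=1 -> substrate=2 bound=2 product=0
t=6: arr=2 -> substrate=2 bound=2 product=2
t=7: arr=2 -> substrate=4 bound=2 product=2
t=8: arr=3 -> substrate=5 bound=2 product=4
t=9: arr=0 -> substrate=5 bound=2 product=4
t=10: arr=3 -> substrate=6 bound=2 product=6
t=11: arr=2 -> substrate=8 bound=2 product=6

Answer: 6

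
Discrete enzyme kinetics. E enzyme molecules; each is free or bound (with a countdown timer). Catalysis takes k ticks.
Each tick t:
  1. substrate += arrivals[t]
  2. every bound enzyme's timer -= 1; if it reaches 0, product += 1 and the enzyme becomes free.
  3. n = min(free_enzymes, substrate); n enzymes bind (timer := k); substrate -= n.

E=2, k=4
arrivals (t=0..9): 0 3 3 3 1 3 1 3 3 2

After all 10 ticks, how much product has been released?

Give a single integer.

t=0: arr=0 -> substrate=0 bound=0 product=0
t=1: arr=3 -> substrate=1 bound=2 product=0
t=2: arr=3 -> substrate=4 bound=2 product=0
t=3: arr=3 -> substrate=7 bound=2 product=0
t=4: arr=1 -> substrate=8 bound=2 product=0
t=5: arr=3 -> substrate=9 bound=2 product=2
t=6: arr=1 -> substrate=10 bound=2 product=2
t=7: arr=3 -> substrate=13 bound=2 product=2
t=8: arr=3 -> substrate=16 bound=2 product=2
t=9: arr=2 -> substrate=16 bound=2 product=4

Answer: 4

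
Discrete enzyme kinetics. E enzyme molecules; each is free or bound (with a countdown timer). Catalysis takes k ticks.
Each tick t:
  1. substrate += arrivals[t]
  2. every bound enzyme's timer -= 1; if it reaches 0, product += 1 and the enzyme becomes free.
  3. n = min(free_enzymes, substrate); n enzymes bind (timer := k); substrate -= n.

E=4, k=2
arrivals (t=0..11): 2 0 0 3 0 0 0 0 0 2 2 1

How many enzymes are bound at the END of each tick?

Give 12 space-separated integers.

Answer: 2 2 0 3 3 0 0 0 0 2 4 3

Derivation:
t=0: arr=2 -> substrate=0 bound=2 product=0
t=1: arr=0 -> substrate=0 bound=2 product=0
t=2: arr=0 -> substrate=0 bound=0 product=2
t=3: arr=3 -> substrate=0 bound=3 product=2
t=4: arr=0 -> substrate=0 bound=3 product=2
t=5: arr=0 -> substrate=0 bound=0 product=5
t=6: arr=0 -> substrate=0 bound=0 product=5
t=7: arr=0 -> substrate=0 bound=0 product=5
t=8: arr=0 -> substrate=0 bound=0 product=5
t=9: arr=2 -> substrate=0 bound=2 product=5
t=10: arr=2 -> substrate=0 bound=4 product=5
t=11: arr=1 -> substrate=0 bound=3 product=7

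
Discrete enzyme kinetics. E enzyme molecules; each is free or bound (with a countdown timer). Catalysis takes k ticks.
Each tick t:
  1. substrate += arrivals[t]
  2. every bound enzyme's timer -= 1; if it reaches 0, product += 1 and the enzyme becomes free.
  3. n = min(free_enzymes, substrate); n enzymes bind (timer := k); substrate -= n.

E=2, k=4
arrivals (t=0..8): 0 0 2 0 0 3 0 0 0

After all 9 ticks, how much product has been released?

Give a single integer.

t=0: arr=0 -> substrate=0 bound=0 product=0
t=1: arr=0 -> substrate=0 bound=0 product=0
t=2: arr=2 -> substrate=0 bound=2 product=0
t=3: arr=0 -> substrate=0 bound=2 product=0
t=4: arr=0 -> substrate=0 bound=2 product=0
t=5: arr=3 -> substrate=3 bound=2 product=0
t=6: arr=0 -> substrate=1 bound=2 product=2
t=7: arr=0 -> substrate=1 bound=2 product=2
t=8: arr=0 -> substrate=1 bound=2 product=2

Answer: 2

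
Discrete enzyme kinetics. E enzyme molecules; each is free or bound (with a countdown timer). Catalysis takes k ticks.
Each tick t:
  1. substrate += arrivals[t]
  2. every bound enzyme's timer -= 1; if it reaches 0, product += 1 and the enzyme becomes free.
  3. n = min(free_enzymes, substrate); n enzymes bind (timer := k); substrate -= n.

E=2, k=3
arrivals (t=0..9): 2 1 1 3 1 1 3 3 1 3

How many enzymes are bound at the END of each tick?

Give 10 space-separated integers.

t=0: arr=2 -> substrate=0 bound=2 product=0
t=1: arr=1 -> substrate=1 bound=2 product=0
t=2: arr=1 -> substrate=2 bound=2 product=0
t=3: arr=3 -> substrate=3 bound=2 product=2
t=4: arr=1 -> substrate=4 bound=2 product=2
t=5: arr=1 -> substrate=5 bound=2 product=2
t=6: arr=3 -> substrate=6 bound=2 product=4
t=7: arr=3 -> substrate=9 bound=2 product=4
t=8: arr=1 -> substrate=10 bound=2 product=4
t=9: arr=3 -> substrate=11 bound=2 product=6

Answer: 2 2 2 2 2 2 2 2 2 2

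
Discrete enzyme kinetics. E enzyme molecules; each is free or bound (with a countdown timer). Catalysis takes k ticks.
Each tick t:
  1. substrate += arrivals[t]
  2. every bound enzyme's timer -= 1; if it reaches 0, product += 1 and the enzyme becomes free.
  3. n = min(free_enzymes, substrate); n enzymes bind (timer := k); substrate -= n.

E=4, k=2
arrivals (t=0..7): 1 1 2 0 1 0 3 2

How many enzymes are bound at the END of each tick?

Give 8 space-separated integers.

t=0: arr=1 -> substrate=0 bound=1 product=0
t=1: arr=1 -> substrate=0 bound=2 product=0
t=2: arr=2 -> substrate=0 bound=3 product=1
t=3: arr=0 -> substrate=0 bound=2 product=2
t=4: arr=1 -> substrate=0 bound=1 product=4
t=5: arr=0 -> substrate=0 bound=1 product=4
t=6: arr=3 -> substrate=0 bound=3 product=5
t=7: arr=2 -> substrate=1 bound=4 product=5

Answer: 1 2 3 2 1 1 3 4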